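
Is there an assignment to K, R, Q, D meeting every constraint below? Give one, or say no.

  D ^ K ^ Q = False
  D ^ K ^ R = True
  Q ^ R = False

Adding constraints 1, 2, 3 mod 2: every variable appears an even number of times on the left, so the left side is 0.
But the right sides sum to 1 (mod 2). 0 ≠ 1 — the system is inconsistent.

Unsatisfiable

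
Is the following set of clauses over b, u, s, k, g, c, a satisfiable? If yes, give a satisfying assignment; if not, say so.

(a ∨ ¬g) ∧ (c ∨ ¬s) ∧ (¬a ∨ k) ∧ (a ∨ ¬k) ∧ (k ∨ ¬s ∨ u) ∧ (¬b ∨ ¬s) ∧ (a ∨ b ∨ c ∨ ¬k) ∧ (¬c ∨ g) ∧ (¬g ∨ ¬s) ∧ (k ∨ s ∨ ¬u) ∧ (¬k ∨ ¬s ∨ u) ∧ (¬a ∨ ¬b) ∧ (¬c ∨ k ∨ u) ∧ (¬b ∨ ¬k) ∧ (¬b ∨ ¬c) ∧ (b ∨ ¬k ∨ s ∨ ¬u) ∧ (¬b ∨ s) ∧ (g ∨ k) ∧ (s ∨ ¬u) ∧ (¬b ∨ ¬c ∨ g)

b=F; u=F; s=F; k=T; g=T; c=T; a=T

Try b = True:
  (¬b ∨ ¬s) forces s = False.
  clause (¬b ∨ s) is falsified — backtrack.
So b = False.
Set u = False.
Try s = True:
  (c ∨ ¬s) forces c = True.
  (k ∨ ¬s ∨ u) forces k = True.
  clause (¬k ∨ ¬s ∨ u) is falsified — backtrack.
So s = False.
Set k = True.
  then (a ∨ ¬k) forces a = True.
Set g = True.
Set c = True.
All clauses satisfied.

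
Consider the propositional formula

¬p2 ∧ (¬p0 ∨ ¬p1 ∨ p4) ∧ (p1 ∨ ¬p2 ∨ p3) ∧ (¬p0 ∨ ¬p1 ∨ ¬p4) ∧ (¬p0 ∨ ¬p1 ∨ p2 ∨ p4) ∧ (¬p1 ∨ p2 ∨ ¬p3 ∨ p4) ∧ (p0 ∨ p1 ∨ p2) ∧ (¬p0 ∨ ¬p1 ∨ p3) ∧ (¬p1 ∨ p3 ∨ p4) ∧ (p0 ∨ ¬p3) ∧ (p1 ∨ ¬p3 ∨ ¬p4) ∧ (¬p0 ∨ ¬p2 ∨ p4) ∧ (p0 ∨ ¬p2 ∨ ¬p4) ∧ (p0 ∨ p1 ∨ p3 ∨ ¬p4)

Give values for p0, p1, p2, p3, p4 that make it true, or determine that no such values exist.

Unit clause (¬p2) forces p2 = False.
Set p0 = False.
  then (p0 ∨ p1 ∨ p2) forces p1 = True.
  then (p0 ∨ ¬p3) forces p3 = False.
  then (¬p1 ∨ p3 ∨ p4) forces p4 = True.
All clauses satisfied.

p0 = False; p1 = True; p2 = False; p3 = False; p4 = True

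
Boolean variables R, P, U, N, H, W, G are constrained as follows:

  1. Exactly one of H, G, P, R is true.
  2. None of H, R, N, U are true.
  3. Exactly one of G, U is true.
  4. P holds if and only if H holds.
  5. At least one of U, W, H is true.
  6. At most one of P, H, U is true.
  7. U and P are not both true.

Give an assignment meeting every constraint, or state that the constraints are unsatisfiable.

R = False, P = False, U = False, N = False, H = False, W = True, G = True

  (1) {H, G, P, R}: 1 true — exactly one ✓
  (2) {H, R, N, U}: 0 true — none ✓
  (3) {G, U}: 1 true — exactly one ✓
  (4) P=F, H=F — same ✓
  (5) {U, W, H}: 1 true — at least one ✓
  (6) {P, H, U}: 0 true — at most one ✓
  (7) U=F, P=F — not both ✓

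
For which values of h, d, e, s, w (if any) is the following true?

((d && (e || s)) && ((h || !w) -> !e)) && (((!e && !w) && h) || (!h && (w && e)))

h = False; d = True; e = True; s = False; w = True

  (d && (e || s)) && ((h || !w) -> !e) = True
    d && (e || s) = True
      e || s = True
    (h || !w) -> !e = True
      h || !w = False
        !w = False
      !e = False
  ((!e && !w) && h) || (!h && (w && e)) = True
    (!e && !w) && h = False
      !e && !w = False
        !e = False
        !w = False
    !h && (w && e) = True
      !h = True
      w && e = True
Both conjuncts True, so the formula holds.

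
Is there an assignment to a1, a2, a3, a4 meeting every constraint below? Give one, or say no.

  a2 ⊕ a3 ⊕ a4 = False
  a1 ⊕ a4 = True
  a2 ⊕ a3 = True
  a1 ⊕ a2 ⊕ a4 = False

a1=F, a2=T, a3=F, a4=T

a2 ⊕ a3 ⊕ a4 = T ⊕ F ⊕ T = False ✓
a1 ⊕ a4 = F ⊕ T = True ✓
a2 ⊕ a3 = T ⊕ F = True ✓
a1 ⊕ a2 ⊕ a4 = F ⊕ T ⊕ T = False ✓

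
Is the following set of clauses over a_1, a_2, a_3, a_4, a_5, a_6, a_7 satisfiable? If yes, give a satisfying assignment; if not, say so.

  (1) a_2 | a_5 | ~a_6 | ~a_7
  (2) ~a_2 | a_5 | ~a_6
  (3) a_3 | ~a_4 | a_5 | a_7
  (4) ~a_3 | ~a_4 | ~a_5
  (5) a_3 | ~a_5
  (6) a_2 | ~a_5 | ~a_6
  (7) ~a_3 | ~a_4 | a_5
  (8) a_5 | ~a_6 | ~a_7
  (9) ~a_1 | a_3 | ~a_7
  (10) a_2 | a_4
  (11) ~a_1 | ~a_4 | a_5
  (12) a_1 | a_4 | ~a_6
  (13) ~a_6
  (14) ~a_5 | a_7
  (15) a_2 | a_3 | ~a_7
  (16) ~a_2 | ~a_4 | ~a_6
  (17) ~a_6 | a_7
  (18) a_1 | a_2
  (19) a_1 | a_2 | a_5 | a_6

Unit clause (~a_6) forces a_6 = False.
Set a_1 = True.
Try a_2 = False:
  (a_2 | a_4) forces a_4 = True.
  (~a_1 | ~a_4 | a_5) forces a_5 = True.
  (~a_3 | ~a_4 | ~a_5) forces a_3 = False.
  clause (a_3 | ~a_5) is falsified — backtrack.
So a_2 = True.
Set a_3 = False.
  then (a_3 | ~a_5) forces a_5 = False.
  then (~a_1 | a_3 | ~a_7) forces a_7 = False.
  then (~a_1 | ~a_4 | a_5) forces a_4 = False.
All clauses satisfied.

a_1=T, a_2=T, a_3=F, a_4=F, a_5=F, a_6=F, a_7=F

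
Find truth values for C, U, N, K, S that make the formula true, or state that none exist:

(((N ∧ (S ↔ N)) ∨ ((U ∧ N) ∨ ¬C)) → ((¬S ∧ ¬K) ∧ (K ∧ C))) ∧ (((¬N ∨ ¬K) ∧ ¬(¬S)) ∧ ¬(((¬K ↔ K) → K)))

Unsatisfiable

The conjunct ¬(((¬K ↔ K) → K)) is unsatisfiable on its own:
  K=F: evaluates to False.
  K=T: evaluates to False.
So the whole conjunction is unsatisfiable.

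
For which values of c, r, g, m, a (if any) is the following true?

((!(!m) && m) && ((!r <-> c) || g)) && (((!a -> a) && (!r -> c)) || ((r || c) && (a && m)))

c = True; r = False; g = False; m = True; a = True

  (!(!m) && m) && ((!r <-> c) || g) = True
    !(!m) && m = True
      !(!m) = True
        !m = False
    (!r <-> c) || g = True
      !r <-> c = True
        !r = True
  ((!a -> a) && (!r -> c)) || ((r || c) && (a && m)) = True
    (!a -> a) && (!r -> c) = True
      !a -> a = True
        !a = False
      !r -> c = True
        !r = True
    (r || c) && (a && m) = True
      r || c = True
      a && m = True
Both conjuncts True, so the formula holds.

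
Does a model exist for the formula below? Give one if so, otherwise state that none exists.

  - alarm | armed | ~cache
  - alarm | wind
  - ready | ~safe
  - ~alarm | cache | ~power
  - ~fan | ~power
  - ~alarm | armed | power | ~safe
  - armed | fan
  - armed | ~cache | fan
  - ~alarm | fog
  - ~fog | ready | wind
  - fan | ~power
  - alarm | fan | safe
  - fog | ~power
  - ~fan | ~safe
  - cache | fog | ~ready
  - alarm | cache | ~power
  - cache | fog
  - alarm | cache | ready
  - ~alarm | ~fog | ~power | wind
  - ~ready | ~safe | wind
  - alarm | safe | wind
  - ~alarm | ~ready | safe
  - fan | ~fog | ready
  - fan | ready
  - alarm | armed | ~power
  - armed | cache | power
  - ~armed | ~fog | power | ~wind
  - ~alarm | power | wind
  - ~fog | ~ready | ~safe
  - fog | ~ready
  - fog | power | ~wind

Set ready = False.
  then (ready | ~safe) forces safe = False.
  then (fan | ready) forces fan = True.
  then (~fan | ~power) forces power = False.
Try wind = False:
  (alarm | wind) forces alarm = True.
  clause (~alarm | power | wind) is falsified — backtrack.
So wind = True.
  then (fog | power | ~wind) forces fog = True.
  then (~armed | ~fog | power | ~wind) forces armed = False.
  then (armed | cache | power) forces cache = True.
  then (alarm | armed | ~cache) forces alarm = True.
All clauses satisfied.

ready = False, wind = True, safe = False, fog = True, fan = True, armed = False, alarm = True, cache = True, power = False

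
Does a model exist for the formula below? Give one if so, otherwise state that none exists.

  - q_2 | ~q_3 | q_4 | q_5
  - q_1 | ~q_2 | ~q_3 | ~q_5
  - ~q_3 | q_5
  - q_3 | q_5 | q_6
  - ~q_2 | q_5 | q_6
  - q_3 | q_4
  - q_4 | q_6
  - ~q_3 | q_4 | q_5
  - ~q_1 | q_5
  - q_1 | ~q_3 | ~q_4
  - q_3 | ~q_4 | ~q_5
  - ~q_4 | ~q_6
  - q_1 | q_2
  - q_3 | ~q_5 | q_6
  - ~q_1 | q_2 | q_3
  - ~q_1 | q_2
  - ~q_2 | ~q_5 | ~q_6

q_1 = True, q_2 = True, q_3 = True, q_4 = True, q_5 = True, q_6 = False

Set q_1 = True.
  then (~q_1 | q_5) forces q_5 = True.
  then (~q_1 | q_2) forces q_2 = True.
  then (~q_2 | ~q_5 | ~q_6) forces q_6 = False.
  then (q_4 | q_6) forces q_4 = True.
  then (q_3 | ~q_4 | ~q_5) forces q_3 = True.
All clauses satisfied.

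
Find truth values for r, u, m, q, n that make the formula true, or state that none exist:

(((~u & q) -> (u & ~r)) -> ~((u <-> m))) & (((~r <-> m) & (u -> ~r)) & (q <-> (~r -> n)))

r: True, u: False, m: False, q: True, n: False

  ((~u & q) -> (u & ~r)) -> ~((u <-> m)) = True
    (~u & q) -> (u & ~r) = False
      ~u & q = True
        ~u = True
      u & ~r = False
        ~r = False
    ~((u <-> m)) = False
      u <-> m = True
  ((~r <-> m) & (u -> ~r)) & (q <-> (~r -> n)) = True
    (~r <-> m) & (u -> ~r) = True
      ~r <-> m = True
        ~r = False
      u -> ~r = True
        ~r = False
    q <-> (~r -> n) = True
      ~r -> n = True
        ~r = False
Both conjuncts True, so the formula holds.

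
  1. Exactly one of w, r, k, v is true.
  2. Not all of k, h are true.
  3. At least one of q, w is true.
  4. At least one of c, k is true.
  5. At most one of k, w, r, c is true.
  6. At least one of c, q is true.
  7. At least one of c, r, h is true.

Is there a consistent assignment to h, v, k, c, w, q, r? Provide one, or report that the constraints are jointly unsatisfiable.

h = True, v = True, k = False, c = True, w = False, q = True, r = False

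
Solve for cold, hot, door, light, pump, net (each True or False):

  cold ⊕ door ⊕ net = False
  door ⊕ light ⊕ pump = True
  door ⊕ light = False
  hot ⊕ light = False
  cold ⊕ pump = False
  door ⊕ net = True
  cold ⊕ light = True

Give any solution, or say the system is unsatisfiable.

cold=T, hot=F, door=F, light=F, pump=T, net=T

cold ⊕ door ⊕ net = T ⊕ F ⊕ T = False ✓
door ⊕ light ⊕ pump = F ⊕ F ⊕ T = True ✓
door ⊕ light = F ⊕ F = False ✓
hot ⊕ light = F ⊕ F = False ✓
cold ⊕ pump = T ⊕ T = False ✓
door ⊕ net = F ⊕ T = True ✓
cold ⊕ light = T ⊕ F = True ✓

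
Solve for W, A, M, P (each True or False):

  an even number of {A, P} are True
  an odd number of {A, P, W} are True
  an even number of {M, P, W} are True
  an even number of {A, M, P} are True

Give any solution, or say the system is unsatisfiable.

W = True, A = True, M = False, P = True

{A, P}: 2 true → even ✓
{A, P, W}: 3 true → odd ✓
{M, P, W}: 2 true → even ✓
{A, M, P}: 2 true → even ✓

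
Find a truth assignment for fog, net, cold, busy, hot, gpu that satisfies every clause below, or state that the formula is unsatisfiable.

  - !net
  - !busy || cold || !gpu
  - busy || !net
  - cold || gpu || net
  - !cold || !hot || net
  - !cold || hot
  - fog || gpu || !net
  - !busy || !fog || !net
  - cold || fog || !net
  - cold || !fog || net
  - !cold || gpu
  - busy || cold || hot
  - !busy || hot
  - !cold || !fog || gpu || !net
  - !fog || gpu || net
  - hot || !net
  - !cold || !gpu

fog=F, net=F, cold=F, busy=F, hot=T, gpu=T

Unit clause (!net) forces net = False.
Try fog = True:
  (cold || !fog || net) forces cold = True.
  (!cold || !hot || net) forces hot = False.
  clause (!cold || hot) is falsified — backtrack.
So fog = False.
Try cold = True:
  (!cold || !hot || net) forces hot = False.
  clause (!cold || hot) is falsified — backtrack.
So cold = False.
  then (cold || gpu || net) forces gpu = True.
  then (!busy || cold || !gpu) forces busy = False.
  then (busy || cold || hot) forces hot = True.
All clauses satisfied.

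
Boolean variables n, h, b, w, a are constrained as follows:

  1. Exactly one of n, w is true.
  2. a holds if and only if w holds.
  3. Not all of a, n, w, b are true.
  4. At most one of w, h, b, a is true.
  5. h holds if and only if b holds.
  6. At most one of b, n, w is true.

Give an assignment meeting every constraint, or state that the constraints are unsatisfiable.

n = True, h = False, b = False, w = False, a = False

  (1) {n, w}: 1 true — exactly one ✓
  (2) a=F, w=F — same ✓
  (3) {a, n, w, b}: 1/4 true — not all ✓
  (4) {w, h, b, a}: 0 true — at most one ✓
  (5) h=F, b=F — same ✓
  (6) {b, n, w}: 1 true — at most one ✓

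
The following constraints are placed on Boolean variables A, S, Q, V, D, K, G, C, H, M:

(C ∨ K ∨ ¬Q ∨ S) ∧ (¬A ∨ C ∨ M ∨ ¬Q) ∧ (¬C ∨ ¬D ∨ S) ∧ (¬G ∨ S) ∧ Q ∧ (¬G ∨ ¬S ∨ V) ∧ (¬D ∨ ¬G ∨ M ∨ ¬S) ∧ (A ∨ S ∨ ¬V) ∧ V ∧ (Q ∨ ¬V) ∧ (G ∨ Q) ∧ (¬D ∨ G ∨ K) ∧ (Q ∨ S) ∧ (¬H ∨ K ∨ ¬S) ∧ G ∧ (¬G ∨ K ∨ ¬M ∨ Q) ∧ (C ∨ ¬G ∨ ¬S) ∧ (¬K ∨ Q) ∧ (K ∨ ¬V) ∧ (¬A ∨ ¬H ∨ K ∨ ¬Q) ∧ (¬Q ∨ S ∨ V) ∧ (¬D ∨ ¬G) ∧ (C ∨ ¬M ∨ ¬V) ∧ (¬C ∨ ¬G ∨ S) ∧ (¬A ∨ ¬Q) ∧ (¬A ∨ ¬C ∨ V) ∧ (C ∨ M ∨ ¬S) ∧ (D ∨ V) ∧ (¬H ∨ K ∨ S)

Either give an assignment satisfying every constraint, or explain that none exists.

A = False, S = True, Q = True, V = True, D = False, K = True, G = True, C = True, H = True, M = False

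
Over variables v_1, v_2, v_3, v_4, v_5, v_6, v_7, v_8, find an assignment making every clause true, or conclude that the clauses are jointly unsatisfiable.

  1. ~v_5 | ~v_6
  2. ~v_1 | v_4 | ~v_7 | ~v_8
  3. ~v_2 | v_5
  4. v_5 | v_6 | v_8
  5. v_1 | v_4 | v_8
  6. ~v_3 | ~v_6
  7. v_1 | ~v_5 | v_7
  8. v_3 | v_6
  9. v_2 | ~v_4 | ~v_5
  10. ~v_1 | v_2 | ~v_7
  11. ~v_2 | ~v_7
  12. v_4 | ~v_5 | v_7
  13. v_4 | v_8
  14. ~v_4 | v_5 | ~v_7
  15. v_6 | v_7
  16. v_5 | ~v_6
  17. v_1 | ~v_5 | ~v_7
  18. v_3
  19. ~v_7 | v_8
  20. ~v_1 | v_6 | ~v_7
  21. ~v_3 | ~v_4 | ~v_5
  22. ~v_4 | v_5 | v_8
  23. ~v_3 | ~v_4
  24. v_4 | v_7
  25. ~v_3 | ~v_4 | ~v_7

Unit clause (v_3) forces v_3 = True.
In (~v_3 | ~v_4) only ~v_4 is left, so v_4 = False.
In (v_4 | v_7) only v_7 is left, so v_7 = True.
In (~v_3 | ~v_6) only ~v_6 is left, so v_6 = False.
In (~v_2 | ~v_7) only ~v_2 is left, so v_2 = False.
In (v_4 | v_8) only v_8 is left, so v_8 = True.
In (~v_1 | v_6 | ~v_7) only ~v_1 is left, so v_1 = False.
In (v_1 | ~v_5 | ~v_7) only ~v_5 is left, so v_5 = False.
All clauses satisfied.

v_1=F, v_2=F, v_3=T, v_4=F, v_5=F, v_6=F, v_7=T, v_8=T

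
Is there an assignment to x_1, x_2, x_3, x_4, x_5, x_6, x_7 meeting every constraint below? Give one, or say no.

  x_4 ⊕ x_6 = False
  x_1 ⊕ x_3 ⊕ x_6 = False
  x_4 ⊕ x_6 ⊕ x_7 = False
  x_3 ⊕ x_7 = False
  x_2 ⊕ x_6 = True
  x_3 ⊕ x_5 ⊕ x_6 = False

x_1: True, x_2: False, x_3: False, x_4: True, x_5: True, x_6: True, x_7: False

x_4 ⊕ x_6 = T ⊕ T = False ✓
x_1 ⊕ x_3 ⊕ x_6 = T ⊕ F ⊕ T = False ✓
x_4 ⊕ x_6 ⊕ x_7 = T ⊕ T ⊕ F = False ✓
x_3 ⊕ x_7 = F ⊕ F = False ✓
x_2 ⊕ x_6 = F ⊕ T = True ✓
x_3 ⊕ x_5 ⊕ x_6 = F ⊕ T ⊕ T = False ✓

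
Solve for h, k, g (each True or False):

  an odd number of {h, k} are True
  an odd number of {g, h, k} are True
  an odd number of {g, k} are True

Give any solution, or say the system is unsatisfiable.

h = False, k = True, g = False

{h, k}: 1 true → odd ✓
{g, h, k}: 1 true → odd ✓
{g, k}: 1 true → odd ✓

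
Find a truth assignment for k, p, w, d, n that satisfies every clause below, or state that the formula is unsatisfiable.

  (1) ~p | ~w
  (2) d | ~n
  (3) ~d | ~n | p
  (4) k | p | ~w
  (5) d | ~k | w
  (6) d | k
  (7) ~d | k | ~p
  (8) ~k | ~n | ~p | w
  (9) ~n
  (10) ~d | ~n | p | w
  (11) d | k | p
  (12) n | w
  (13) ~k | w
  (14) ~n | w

k = True; p = False; w = True; d = True; n = False

Unit clause (~n) forces n = False.
In (n | w) only w is left, so w = True.
In (~p | ~w) only ~p is left, so p = False.
In (k | p | ~w) only k is left, so k = True.
Set d = True.
All clauses satisfied.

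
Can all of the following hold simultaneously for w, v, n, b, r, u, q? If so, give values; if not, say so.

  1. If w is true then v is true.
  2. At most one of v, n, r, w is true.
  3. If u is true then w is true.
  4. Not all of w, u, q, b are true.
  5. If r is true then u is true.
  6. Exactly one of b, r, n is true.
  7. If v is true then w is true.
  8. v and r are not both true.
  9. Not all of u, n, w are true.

w = False, v = False, n = True, b = False, r = False, u = False, q = True

  (1) w=F ⇒ v: vacuous ✓
  (2) {v, n, r, w}: 1 true — at most one ✓
  (3) u=F ⇒ w: vacuous ✓
  (4) {w, u, q, b}: 1/4 true — not all ✓
  (5) r=F ⇒ u: vacuous ✓
  (6) {b, r, n}: 1 true — exactly one ✓
  (7) v=F ⇒ w: vacuous ✓
  (8) v=F, r=F — not both ✓
  (9) {u, n, w}: 1/3 true — not all ✓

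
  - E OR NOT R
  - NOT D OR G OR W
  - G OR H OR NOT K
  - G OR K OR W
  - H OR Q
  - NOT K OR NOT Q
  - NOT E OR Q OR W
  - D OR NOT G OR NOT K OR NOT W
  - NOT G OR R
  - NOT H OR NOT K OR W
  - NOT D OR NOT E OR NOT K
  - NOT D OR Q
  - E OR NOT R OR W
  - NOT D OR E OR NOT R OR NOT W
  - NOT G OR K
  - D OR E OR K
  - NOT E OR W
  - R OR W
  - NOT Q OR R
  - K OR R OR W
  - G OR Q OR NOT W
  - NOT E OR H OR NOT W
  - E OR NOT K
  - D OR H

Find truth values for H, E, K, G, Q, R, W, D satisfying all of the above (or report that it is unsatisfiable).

H: True, E: True, K: False, G: False, Q: True, R: True, W: True, D: True

Set H = True.
Try E = False:
  (E OR NOT R) forces R = False.
  (NOT G OR R) forces G = False.
  (R OR W) forces W = True.
  (NOT Q OR R) forces Q = False.
  clause (G OR Q OR NOT W) is falsified — backtrack.
So E = True.
  then (NOT E OR W) forces W = True.
Set K = False.
  then (NOT G OR K) forces G = False.
  then (G OR Q OR NOT W) forces Q = True.
  then (NOT Q OR R) forces R = True.
Set D = True.
All clauses satisfied.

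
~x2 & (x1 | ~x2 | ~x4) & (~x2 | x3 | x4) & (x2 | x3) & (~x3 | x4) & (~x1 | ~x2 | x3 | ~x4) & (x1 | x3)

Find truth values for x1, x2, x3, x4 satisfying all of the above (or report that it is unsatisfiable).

Unit clause (~x2) forces x2 = False.
In (x2 | x3) only x3 is left, so x3 = True.
In (~x3 | x4) only x4 is left, so x4 = True.
Set x1 = True.
Check each clause:
  (~x2): ~x2 holds.
  (x1 | ~x2 | ~x4): x1 holds.
  (~x2 | x3 | x4): ~x2 holds.
  (x2 | x3): x3 holds.
  (~x3 | x4): x4 holds.
  (~x1 | ~x2 | x3 | ~x4): ~x2 holds.
  (x1 | x3): x1 holds.
All clauses satisfied.

x1 = True; x2 = False; x3 = True; x4 = True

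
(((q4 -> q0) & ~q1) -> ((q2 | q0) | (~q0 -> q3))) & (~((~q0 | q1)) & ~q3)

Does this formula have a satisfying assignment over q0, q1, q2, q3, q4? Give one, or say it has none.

q0=T, q1=F, q2=T, q3=F, q4=T

  ((q4 -> q0) & ~q1) -> ((q2 | q0) | (~q0 -> q3)) = True
    (q4 -> q0) & ~q1 = True
      q4 -> q0 = True
      ~q1 = True
    (q2 | q0) | (~q0 -> q3) = True
      q2 | q0 = True
      ~q0 -> q3 = True
        ~q0 = False
  ~((~q0 | q1)) & ~q3 = True
    ~((~q0 | q1)) = True
      ~q0 | q1 = False
        ~q0 = False
    ~q3 = True
Both conjuncts True, so the formula holds.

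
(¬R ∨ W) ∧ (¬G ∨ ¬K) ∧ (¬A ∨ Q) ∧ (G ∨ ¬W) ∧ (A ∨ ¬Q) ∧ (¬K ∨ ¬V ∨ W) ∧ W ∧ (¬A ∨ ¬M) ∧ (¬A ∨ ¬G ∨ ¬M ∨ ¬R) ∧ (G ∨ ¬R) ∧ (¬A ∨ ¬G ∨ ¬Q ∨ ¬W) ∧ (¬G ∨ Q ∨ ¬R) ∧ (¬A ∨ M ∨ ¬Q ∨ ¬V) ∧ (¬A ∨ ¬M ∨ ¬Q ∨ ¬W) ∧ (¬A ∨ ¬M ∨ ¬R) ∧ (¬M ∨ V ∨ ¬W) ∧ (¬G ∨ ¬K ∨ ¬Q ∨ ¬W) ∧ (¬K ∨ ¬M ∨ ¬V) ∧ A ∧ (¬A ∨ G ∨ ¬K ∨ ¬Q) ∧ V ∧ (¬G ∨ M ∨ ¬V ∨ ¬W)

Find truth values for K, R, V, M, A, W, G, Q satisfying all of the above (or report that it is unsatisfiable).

Unsatisfiable

Case A = True:
  (¬A ∨ Q) forces Q = True.
  (W) forces W = True.
  (G ∨ ¬W) forces G = True.
  Clause (¬A ∨ ¬G ∨ ¬Q ∨ ¬W) is falsified — contradiction.
Case A = False:
  Clause (A) is falsified — contradiction.
Both cases fail, so the formula is unsatisfiable.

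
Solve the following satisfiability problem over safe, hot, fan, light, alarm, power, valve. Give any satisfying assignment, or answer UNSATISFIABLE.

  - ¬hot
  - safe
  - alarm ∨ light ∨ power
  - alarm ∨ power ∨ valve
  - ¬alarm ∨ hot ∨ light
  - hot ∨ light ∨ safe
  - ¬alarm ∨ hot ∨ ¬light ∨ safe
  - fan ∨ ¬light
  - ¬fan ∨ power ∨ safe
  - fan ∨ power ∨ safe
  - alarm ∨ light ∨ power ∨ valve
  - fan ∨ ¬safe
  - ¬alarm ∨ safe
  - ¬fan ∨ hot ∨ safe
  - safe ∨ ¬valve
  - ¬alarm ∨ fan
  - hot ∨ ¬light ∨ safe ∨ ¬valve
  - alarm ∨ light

Unit clause (¬hot) forces hot = False.
Unit clause (safe) forces safe = True.
In (fan ∨ ¬safe) only fan is left, so fan = True.
Set light = True.
Set alarm = True.
Set power = True.
Set valve = False.
All clauses satisfied.

safe = True, hot = False, fan = True, light = True, alarm = True, power = True, valve = False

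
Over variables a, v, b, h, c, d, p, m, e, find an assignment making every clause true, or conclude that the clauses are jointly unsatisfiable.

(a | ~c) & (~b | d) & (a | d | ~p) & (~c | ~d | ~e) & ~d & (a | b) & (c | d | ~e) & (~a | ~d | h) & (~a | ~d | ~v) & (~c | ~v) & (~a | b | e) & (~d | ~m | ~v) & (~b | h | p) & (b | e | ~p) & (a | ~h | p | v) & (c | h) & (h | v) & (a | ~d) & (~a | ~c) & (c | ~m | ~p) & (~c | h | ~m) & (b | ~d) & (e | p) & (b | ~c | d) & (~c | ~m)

Case d = True:
  Clause (~d) is falsified — contradiction.
Case d = False:
  (~b | d) forces b = False.
  (a | b) forces a = True.
  (~a | b | e) forces e = True.
  (c | d | ~e) forces c = True.
  Clause (~a | ~c) is falsified — contradiction.
Both cases fail, so the formula is unsatisfiable.

No satisfying assignment exists.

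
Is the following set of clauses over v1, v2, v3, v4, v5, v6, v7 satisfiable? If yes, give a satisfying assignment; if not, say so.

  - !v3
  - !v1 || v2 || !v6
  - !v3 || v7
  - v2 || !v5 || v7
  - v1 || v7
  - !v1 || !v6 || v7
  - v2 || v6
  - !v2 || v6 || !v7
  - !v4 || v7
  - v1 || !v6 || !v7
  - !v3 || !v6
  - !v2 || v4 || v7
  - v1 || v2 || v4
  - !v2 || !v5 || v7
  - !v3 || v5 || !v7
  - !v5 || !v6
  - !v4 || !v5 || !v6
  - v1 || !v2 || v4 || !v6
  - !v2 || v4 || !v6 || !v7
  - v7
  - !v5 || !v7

v1=T; v2=T; v3=F; v4=T; v5=F; v6=T; v7=T

Unit clause (!v3) forces v3 = False.
Unit clause (v7) forces v7 = True.
In (!v5 || !v7) only !v5 is left, so v5 = False.
Try v1 = False:
  (v1 || !v6 || !v7) forces v6 = False.
  (v2 || v6) forces v2 = True.
  clause (!v2 || v6 || !v7) is falsified — backtrack.
So v1 = True.
Try v2 = False:
  (!v1 || v2 || !v6) forces v6 = False.
  clause (v2 || v6) is falsified — backtrack.
So v2 = True.
  then (!v2 || v6 || !v7) forces v6 = True.
  then (!v2 || v4 || !v6 || !v7) forces v4 = True.
All clauses satisfied.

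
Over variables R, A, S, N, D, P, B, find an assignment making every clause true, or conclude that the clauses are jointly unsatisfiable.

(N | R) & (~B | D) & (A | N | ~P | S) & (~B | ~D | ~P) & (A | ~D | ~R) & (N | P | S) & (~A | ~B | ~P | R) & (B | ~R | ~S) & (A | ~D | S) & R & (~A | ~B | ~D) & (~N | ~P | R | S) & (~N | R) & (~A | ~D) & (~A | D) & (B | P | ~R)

R: True, A: False, S: False, N: True, D: False, P: True, B: False

Unit clause (R) forces R = True.
Try A = True:
  (~A | ~D) forces D = False.
  clause (~A | D) is falsified — backtrack.
So A = False.
  then (A | ~D | ~R) forces D = False.
  then (~B | D) forces B = False.
  then (B | ~R | ~S) forces S = False.
  then (B | P | ~R) forces P = True.
  then (A | N | ~P | S) forces N = True.
All clauses satisfied.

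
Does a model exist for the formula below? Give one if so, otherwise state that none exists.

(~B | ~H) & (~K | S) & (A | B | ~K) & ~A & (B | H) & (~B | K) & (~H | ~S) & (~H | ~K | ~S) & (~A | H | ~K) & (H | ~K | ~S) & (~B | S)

Unit clause (~A) forces A = False.
Set B = False.
  then (A | B | ~K) forces K = False.
  then (B | H) forces H = True.
  then (~H | ~S) forces S = False.
All clauses satisfied.

A = False, B = False, K = False, H = True, S = False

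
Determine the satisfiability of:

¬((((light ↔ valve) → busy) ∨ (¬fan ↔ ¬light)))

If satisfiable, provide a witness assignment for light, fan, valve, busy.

light = False; fan = True; valve = False; busy = False

  ¬((((light ↔ valve) → busy) ∨ (¬fan ↔ ¬light))) = True
    ((light ↔ valve) → busy) ∨ (¬fan ↔ ¬light) = False
      (light ↔ valve) → busy = False
        light ↔ valve = True
      ¬fan ↔ ¬light = False
        ¬fan = False
        ¬light = True
The formula evaluates to True.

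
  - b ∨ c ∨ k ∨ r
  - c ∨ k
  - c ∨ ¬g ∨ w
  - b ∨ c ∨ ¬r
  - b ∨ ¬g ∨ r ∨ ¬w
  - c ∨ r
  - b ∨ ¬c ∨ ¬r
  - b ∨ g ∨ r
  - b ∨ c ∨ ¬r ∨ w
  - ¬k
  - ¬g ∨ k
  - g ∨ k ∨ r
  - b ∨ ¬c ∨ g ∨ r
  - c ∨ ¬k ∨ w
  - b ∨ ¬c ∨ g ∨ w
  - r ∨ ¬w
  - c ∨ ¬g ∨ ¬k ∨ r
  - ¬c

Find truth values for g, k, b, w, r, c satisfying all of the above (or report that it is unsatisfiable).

Case k = True:
  Clause (¬k) is falsified — contradiction.
Case k = False:
  (c ∨ k) forces c = True.
  Clause (¬c) is falsified — contradiction.
Both cases fail, so the formula is unsatisfiable.

No satisfying assignment exists.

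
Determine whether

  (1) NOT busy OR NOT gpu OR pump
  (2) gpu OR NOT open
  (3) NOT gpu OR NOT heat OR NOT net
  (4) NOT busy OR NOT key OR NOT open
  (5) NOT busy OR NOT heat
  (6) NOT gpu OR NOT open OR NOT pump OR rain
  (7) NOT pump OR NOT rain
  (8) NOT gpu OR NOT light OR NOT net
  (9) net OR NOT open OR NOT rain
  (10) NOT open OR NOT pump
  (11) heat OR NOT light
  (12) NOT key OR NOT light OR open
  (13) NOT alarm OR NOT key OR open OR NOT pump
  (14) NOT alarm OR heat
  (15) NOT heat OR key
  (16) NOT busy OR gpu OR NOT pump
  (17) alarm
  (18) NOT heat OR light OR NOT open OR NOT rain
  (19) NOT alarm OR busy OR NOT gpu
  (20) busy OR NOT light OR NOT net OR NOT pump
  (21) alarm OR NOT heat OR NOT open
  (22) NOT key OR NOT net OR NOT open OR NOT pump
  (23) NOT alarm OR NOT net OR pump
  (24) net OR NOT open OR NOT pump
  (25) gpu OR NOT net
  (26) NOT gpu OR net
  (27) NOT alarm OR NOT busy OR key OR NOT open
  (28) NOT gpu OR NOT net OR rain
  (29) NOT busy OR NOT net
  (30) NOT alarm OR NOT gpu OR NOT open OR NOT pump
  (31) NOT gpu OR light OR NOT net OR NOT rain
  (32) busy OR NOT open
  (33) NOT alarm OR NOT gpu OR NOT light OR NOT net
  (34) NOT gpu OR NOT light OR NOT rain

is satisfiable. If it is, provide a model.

net = False, heat = True, key = True, pump = False, rain = True, alarm = True, light = False, gpu = False, open = False, busy = False

Unit clause (alarm) forces alarm = True.
In (NOT alarm OR heat) only heat is left, so heat = True.
In (NOT heat OR key) only key is left, so key = True.
In (NOT busy OR NOT heat) only NOT busy is left, so busy = False.
In (NOT alarm OR busy OR NOT gpu) only NOT gpu is left, so gpu = False.
In (gpu OR NOT net) only NOT net is left, so net = False.
In (busy OR NOT open) only NOT open is left, so open = False.
In (NOT key OR NOT light OR open) only NOT light is left, so light = False.
In (NOT alarm OR NOT key OR open OR NOT pump) only NOT pump is left, so pump = False.
Set rain = True.
All clauses satisfied.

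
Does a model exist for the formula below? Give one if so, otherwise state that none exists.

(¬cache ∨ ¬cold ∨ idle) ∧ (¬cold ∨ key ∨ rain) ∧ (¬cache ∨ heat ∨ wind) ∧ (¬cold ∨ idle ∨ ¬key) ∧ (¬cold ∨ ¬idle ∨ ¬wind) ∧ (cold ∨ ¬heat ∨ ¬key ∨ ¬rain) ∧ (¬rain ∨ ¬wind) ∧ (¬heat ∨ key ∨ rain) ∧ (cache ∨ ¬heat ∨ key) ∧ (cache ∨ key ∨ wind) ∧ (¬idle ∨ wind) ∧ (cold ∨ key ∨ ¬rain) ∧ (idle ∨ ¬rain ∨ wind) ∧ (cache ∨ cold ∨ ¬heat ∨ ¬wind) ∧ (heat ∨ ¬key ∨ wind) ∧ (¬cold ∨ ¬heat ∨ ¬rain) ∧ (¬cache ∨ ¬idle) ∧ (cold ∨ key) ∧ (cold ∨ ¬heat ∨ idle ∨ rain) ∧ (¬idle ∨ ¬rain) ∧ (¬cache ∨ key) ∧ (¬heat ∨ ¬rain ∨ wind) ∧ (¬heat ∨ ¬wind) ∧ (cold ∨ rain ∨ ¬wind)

Unsatisfiable — no assignment works.

Case rain = True:
  (¬rain ∨ ¬wind) forces wind = False.
  (¬idle ∨ wind) forces idle = False.
  Clause (idle ∨ ¬rain ∨ wind) is falsified — contradiction.
Case rain = False:
  If cold = True:
    (¬cold ∨ key ∨ rain) forces key = True.
    (¬cold ∨ idle ∨ ¬key) forces idle = True.
    (¬cold ∨ ¬idle ∨ ¬wind) forces wind = False.
    clause (¬idle ∨ wind) is falsified.
  If cold = False:
    (cold ∨ key) forces key = True.
    (cold ∨ rain ∨ ¬wind) forces wind = False.
    (¬idle ∨ wind) forces idle = False.
    (heat ∨ ¬key ∨ wind) forces heat = True.
    clause (cold ∨ ¬heat ∨ idle ∨ rain) is falsified.
  Every sub-case reaches a contradiction.
Both cases fail, so the formula is unsatisfiable.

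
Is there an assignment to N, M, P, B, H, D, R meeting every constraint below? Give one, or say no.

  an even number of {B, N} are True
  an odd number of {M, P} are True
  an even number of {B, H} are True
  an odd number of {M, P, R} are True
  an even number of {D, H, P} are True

N = False, M = True, P = False, B = False, H = False, D = False, R = False

{B, N}: 0 true → even ✓
{M, P}: 1 true → odd ✓
{B, H}: 0 true → even ✓
{M, P, R}: 1 true → odd ✓
{D, H, P}: 0 true → even ✓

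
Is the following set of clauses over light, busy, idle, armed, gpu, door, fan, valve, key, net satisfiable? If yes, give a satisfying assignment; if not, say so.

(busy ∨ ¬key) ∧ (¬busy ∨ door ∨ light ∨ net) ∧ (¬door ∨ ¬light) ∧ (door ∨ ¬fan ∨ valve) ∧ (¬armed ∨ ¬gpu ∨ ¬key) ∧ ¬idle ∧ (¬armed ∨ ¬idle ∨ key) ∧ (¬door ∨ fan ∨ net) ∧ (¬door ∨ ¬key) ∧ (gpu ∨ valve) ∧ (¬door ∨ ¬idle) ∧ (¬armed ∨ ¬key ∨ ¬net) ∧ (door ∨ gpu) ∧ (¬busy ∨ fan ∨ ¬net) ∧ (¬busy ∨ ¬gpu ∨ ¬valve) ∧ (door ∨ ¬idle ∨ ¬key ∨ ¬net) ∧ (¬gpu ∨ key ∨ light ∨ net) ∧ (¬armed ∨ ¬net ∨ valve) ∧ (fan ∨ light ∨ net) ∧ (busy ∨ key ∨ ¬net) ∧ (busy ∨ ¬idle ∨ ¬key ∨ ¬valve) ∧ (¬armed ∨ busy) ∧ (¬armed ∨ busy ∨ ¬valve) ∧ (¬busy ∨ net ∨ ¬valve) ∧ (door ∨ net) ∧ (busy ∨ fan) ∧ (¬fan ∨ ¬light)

light=F, busy=T, idle=F, armed=F, gpu=F, door=T, fan=T, valve=T, key=F, net=T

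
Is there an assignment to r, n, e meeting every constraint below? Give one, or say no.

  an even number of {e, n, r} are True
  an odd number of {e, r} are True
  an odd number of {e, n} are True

r: True, n: True, e: False

{e, n, r}: 2 true → even ✓
{e, r}: 1 true → odd ✓
{e, n}: 1 true → odd ✓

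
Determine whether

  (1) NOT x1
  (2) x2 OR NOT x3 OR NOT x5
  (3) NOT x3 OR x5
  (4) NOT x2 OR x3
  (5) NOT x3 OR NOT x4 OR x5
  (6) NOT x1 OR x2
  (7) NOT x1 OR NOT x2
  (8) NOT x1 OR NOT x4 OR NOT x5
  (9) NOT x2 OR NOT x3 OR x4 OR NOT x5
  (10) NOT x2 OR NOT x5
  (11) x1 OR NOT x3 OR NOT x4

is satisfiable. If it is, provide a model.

Unit clause (NOT x1) forces x1 = False.
Set x2 = False.
Try x3 = True:
  (x2 OR NOT x3 OR NOT x5) forces x5 = False.
  clause (NOT x3 OR x5) is falsified — backtrack.
So x3 = False.
Set x4 = True.
Set x5 = True.
All clauses satisfied.

x1: False, x2: False, x3: False, x4: True, x5: True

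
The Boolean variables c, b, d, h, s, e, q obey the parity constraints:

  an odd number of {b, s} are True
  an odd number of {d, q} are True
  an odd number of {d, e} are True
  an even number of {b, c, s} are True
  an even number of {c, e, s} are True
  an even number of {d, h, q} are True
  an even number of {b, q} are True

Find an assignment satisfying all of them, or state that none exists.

c = True, b = True, d = False, h = True, s = False, e = True, q = True

{b, s}: 1 true → odd ✓
{d, q}: 1 true → odd ✓
{d, e}: 1 true → odd ✓
{b, c, s}: 2 true → even ✓
{c, e, s}: 2 true → even ✓
{d, h, q}: 2 true → even ✓
{b, q}: 2 true → even ✓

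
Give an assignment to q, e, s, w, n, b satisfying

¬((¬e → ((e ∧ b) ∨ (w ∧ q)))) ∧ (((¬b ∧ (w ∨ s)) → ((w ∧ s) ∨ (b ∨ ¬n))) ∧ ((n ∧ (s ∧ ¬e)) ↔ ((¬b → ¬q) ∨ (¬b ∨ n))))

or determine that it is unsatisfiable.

q = False; e = False; s = True; w = True; n = True; b = False

  ¬((¬e → ((e ∧ b) ∨ (w ∧ q)))) = True
    ¬e → ((e ∧ b) ∨ (w ∧ q)) = False
      ¬e = True
      (e ∧ b) ∨ (w ∧ q) = False
        e ∧ b = False
        w ∧ q = False
  ((¬b ∧ (w ∨ s)) → ((w ∧ s) ∨ (b ∨ ¬n))) ∧ ((n ∧ (s ∧ ¬e)) ↔ ((¬b → ¬q) ∨ (¬b ∨ n))) = True
    (¬b ∧ (w ∨ s)) → ((w ∧ s) ∨ (b ∨ ¬n)) = True
      ¬b ∧ (w ∨ s) = True
        ¬b = True
        w ∨ s = True
      (w ∧ s) ∨ (b ∨ ¬n) = True
        w ∧ s = True
        b ∨ ¬n = False
          ¬n = False
    (n ∧ (s ∧ ¬e)) ↔ ((¬b → ¬q) ∨ (¬b ∨ n)) = True
      n ∧ (s ∧ ¬e) = True
        s ∧ ¬e = True
          ¬e = True
      (¬b → ¬q) ∨ (¬b ∨ n) = True
        ¬b → ¬q = True
          ¬b = True
          ¬q = True
        ¬b ∨ n = True
          ¬b = True
Both conjuncts True, so the formula holds.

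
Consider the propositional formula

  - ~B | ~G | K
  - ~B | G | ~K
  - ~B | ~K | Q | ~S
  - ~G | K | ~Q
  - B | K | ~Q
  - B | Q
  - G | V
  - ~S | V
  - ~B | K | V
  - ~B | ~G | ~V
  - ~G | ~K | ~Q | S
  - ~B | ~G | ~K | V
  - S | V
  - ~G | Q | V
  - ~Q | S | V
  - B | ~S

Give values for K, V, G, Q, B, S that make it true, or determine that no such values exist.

K = False; V = True; G = False; Q = False; B = True; S = True

Set K = False.
Try V = False:
  (G | V) forces G = True.
  (~B | ~G | K) forces B = False.
  (~G | K | ~Q) forces Q = False.
  clause (B | Q) is falsified — backtrack.
So V = True.
Set G = False.
Set Q = False.
  then (B | Q) forces B = True.
Set S = True.
All clauses satisfied.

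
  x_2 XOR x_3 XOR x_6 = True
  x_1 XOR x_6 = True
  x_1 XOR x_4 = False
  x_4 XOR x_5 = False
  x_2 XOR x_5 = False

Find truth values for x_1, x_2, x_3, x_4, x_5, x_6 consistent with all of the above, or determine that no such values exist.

x_1: False, x_2: False, x_3: False, x_4: False, x_5: False, x_6: True

x_2 XOR x_3 XOR x_6 = F XOR F XOR T = True ✓
x_1 XOR x_6 = F XOR T = True ✓
x_1 XOR x_4 = F XOR F = False ✓
x_4 XOR x_5 = F XOR F = False ✓
x_2 XOR x_5 = F XOR F = False ✓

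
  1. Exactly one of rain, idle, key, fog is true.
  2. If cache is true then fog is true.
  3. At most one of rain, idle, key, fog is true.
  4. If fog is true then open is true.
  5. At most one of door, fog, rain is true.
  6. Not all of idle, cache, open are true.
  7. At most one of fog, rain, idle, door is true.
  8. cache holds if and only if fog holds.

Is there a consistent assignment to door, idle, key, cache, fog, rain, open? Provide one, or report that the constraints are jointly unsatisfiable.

door = True; idle = False; key = True; cache = False; fog = False; rain = False; open = True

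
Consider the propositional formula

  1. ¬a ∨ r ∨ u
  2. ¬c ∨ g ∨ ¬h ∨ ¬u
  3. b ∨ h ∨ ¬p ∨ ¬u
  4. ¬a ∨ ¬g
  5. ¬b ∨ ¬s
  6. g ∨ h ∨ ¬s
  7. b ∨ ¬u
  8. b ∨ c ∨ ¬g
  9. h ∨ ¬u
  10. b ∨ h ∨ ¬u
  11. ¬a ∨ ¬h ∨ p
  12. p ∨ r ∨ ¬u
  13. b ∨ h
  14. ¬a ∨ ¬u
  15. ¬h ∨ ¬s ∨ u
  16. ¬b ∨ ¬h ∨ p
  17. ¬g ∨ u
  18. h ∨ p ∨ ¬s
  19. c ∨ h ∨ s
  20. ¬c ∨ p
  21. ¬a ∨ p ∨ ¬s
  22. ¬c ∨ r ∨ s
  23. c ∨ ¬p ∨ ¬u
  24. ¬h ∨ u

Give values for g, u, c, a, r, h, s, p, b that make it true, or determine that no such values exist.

g: True, u: True, c: True, a: False, r: True, h: True, s: False, p: True, b: True

Set g = True.
  then (¬a ∨ ¬g) forces a = False.
  then (¬g ∨ u) forces u = True.
  then (b ∨ ¬u) forces b = True.
  then (h ∨ ¬u) forces h = True.
  then (¬b ∨ ¬h ∨ p) forces p = True.
  then (c ∨ ¬p ∨ ¬u) forces c = True.
  then (¬b ∨ ¬s) forces s = False.
  then (¬c ∨ r ∨ s) forces r = True.
All clauses satisfied.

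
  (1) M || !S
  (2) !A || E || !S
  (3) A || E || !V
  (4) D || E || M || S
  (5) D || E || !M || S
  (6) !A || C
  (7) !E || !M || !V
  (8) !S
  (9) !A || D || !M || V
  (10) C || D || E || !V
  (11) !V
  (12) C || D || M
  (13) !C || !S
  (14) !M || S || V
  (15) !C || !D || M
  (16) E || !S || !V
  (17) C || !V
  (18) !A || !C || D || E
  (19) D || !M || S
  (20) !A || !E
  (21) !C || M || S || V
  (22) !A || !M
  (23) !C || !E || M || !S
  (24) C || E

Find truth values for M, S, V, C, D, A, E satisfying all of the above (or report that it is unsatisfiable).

Unit clause (!S) forces S = False.
Unit clause (!V) forces V = False.
In (!M || S || V) only !M is left, so M = False.
In (!C || M || S || V) only !C is left, so C = False.
In (C || E) only E is left, so E = True.
In (!A || C) only !A is left, so A = False.
In (C || D || M) only D is left, so D = True.
All clauses satisfied.

M = False; S = False; V = False; C = False; D = True; A = False; E = True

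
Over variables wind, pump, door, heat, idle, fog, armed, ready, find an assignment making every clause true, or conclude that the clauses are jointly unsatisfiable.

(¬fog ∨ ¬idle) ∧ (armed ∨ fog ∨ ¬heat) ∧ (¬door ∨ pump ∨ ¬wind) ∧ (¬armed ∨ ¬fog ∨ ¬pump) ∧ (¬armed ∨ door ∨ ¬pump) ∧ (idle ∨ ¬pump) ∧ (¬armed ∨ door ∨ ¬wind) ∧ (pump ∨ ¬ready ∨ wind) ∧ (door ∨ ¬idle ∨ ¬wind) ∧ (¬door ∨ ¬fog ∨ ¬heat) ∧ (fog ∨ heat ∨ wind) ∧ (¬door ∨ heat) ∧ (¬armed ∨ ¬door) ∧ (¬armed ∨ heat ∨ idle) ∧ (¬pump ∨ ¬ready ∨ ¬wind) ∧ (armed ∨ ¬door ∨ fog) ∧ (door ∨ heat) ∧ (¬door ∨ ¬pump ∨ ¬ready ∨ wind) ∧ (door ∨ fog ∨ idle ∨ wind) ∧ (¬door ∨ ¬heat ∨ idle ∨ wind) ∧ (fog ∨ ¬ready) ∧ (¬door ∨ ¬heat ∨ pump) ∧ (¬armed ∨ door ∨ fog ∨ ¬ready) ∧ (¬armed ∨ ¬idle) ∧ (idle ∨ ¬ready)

wind=F; pump=F; door=F; heat=T; idle=F; fog=T; armed=F; ready=F

Set wind = False.
Try pump = True:
  (idle ∨ ¬pump) forces idle = True.
  (¬fog ∨ ¬idle) forces fog = False.
  (fog ∨ heat ∨ wind) forces heat = True.
  (armed ∨ fog ∨ ¬heat) forces armed = True.
  clause (¬armed ∨ ¬idle) is falsified — backtrack.
So pump = False.
  then (pump ∨ ¬ready ∨ wind) forces ready = False.
Try door = True:
  (¬door ∨ heat) forces heat = True.
  clause (¬door ∨ ¬heat ∨ pump) is falsified — backtrack.
So door = False.
  then (door ∨ heat) forces heat = True.
Set idle = False.
  then (door ∨ fog ∨ idle ∨ wind) forces fog = True.
Set armed = False.
All clauses satisfied.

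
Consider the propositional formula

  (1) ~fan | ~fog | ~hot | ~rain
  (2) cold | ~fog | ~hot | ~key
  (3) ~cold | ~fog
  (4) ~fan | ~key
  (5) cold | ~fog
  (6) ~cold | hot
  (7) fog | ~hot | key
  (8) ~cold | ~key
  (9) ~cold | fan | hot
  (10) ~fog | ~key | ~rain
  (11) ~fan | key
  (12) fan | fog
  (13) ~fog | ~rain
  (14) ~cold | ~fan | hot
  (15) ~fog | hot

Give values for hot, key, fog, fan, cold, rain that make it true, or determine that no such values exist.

The formula is unsatisfiable.

Case fog = True:
  (~cold | ~fog) forces cold = False.
  Clause (cold | ~fog) is falsified — contradiction.
Case fog = False:
  (fan | fog) forces fan = True.
  (~fan | ~key) forces key = False.
  Clause (~fan | key) is falsified — contradiction.
Both cases fail, so the formula is unsatisfiable.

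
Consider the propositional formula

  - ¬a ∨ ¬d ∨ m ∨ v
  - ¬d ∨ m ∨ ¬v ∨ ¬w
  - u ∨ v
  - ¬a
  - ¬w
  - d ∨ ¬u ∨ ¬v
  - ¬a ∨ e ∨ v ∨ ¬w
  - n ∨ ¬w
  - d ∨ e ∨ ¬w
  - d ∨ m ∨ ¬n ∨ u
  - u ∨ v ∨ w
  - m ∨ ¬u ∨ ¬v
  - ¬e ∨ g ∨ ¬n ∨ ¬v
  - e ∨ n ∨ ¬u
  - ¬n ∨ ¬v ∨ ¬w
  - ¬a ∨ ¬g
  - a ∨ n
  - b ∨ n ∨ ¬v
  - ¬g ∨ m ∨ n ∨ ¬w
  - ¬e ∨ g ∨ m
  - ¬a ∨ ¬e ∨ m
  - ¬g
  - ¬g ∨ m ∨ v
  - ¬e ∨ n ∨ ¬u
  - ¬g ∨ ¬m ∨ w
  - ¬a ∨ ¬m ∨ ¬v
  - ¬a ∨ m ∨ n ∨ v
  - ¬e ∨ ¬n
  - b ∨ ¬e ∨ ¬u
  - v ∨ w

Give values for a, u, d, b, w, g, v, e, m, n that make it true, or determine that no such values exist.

a: False, u: True, d: True, b: True, w: False, g: False, v: True, e: False, m: True, n: True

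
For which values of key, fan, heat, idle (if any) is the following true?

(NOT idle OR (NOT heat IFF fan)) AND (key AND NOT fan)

key = True; fan = False; heat = True; idle = True

  NOT idle OR (NOT heat IFF fan) = True
    NOT idle = False
    NOT heat IFF fan = True
      NOT heat = False
  key AND NOT fan = True
    NOT fan = True
Both conjuncts True, so the formula holds.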